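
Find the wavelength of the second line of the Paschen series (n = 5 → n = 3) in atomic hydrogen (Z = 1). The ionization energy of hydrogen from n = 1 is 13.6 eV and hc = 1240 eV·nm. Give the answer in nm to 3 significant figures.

The Paschen series terminates on n_f = 3; the second line has n_i = 3+2 = 5.
ΔE = 13.60 × (1/3² − 1/5²) = 0.9671 eV.
λ = 1240 / 0.9671 = 1280 nm.

1280 nm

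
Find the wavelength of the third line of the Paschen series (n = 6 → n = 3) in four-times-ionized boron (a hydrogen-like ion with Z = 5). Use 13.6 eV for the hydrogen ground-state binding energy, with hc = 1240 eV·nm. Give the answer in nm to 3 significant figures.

43.8 nm

The Paschen series terminates on n_f = 3; the third line has n_i = 3+3 = 6.
ΔE = 340.0 × (1/3² − 1/6²) = 28.33 eV.
λ = 1240 / 28.33 = 43.8 nm.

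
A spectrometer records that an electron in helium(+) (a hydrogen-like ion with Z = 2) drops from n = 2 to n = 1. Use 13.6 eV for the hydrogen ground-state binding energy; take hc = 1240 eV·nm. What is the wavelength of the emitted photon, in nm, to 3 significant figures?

For Z = 2 the level energies scale as Z², so the effective Rydberg energy is 13.6 × 4 = 54.40 eV.
ΔE = 54.40 × (1/1² − 1/2²) = 54.40 × 0.7500 = 40.80 eV.
λ = hc/ΔE = 1240 / 40.80 = 30.4 nm.

30.4 nm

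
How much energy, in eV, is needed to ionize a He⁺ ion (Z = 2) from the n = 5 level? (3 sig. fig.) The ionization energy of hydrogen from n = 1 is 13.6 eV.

E_n = −13.6 Z²/n² = −54.40/n² eV for Z = 2.
E_5 = −54.40/25 = −2.18 eV, so ionization (to E = 0) requires 2.18 eV.

2.18 eV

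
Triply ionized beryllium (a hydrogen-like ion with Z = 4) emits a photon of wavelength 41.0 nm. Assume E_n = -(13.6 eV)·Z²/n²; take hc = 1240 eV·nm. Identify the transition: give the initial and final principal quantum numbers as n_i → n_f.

The photon energy is ΔE = hc/λ = 1240 / 41.0 = 30.24 eV.
With Z = 4, ΔE = 217.6 × (1/n_f² − 1/n_i²), so 1/n_f² − 1/n_i² = 0.1390.
Trying n_f = 2 gives 1/n_i² = 0.1110, i.e. n_i ≈ 3; this pair matches.

n_i = 3, n_f = 2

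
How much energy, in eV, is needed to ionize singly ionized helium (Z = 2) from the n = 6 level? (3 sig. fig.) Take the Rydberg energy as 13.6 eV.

1.51 eV

E_n = −13.6 Z²/n² = −54.40/n² eV for Z = 2.
E_6 = −54.40/36 = −1.51 eV, so ionization (to E = 0) requires 1.51 eV.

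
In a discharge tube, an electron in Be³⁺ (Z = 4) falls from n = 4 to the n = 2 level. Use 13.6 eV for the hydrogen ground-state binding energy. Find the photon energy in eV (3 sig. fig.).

40.8 eV

The Bohr energies scale as Z², so for Z = 4: E_n = −217.6/n² eV.
E_4 = −217.6/16 = −13.60 eV and E_2 = −217.6/4 = −54.40 eV.
The photon energy is |E_4 − E_2| = 40.8 eV.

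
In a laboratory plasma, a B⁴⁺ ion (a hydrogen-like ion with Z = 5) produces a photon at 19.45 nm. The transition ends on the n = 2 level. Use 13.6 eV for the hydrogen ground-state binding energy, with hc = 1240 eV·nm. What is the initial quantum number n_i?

The photon energy is ΔE = hc/λ = 1240 / 19.45 = 63.75 eV.
With Z = 5, ΔE = 340.0 × (1/n_f² − 1/n_i²), so 1/n_f² − 1/n_i² = 0.1875.
With n_f = 2: 1/n_i² = 1/4 − 0.1875 = 0.06249, so n_i ≈ 4.00.

n_i = 4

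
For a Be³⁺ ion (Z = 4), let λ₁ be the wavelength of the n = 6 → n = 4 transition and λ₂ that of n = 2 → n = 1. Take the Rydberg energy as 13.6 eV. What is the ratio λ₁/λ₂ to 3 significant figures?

21.6

λ ∝ 1/ΔE ∝ 1/(1/n_f² − 1/n_i²), and the Z² and hc factors cancel in the ratio.
λ₁/λ₂ = (1/1² − 1/2²)/(1/4² − 1/6²) = 0.7500/0.03472 = 21.6.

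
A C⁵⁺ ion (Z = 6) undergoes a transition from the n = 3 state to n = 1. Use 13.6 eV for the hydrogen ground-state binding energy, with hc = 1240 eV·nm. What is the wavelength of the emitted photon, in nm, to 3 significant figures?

2.85 nm

For Z = 6 the level energies scale as Z², so the effective Rydberg energy is 13.6 × 36 = 489.6 eV.
ΔE = 489.6 × (1/1² − 1/3²) = 489.6 × 0.8889 = 435.2 eV.
λ = hc/ΔE = 1240 / 435.2 = 2.85 nm.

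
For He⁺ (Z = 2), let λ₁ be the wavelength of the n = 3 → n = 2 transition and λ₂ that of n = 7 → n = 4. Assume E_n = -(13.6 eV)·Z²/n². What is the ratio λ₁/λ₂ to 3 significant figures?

λ ∝ 1/ΔE ∝ 1/(1/n_f² − 1/n_i²), and the Z² and hc factors cancel in the ratio.
λ₁/λ₂ = (1/4² − 1/7²)/(1/2² − 1/3²) = 0.04209/0.1389 = 0.303.

0.303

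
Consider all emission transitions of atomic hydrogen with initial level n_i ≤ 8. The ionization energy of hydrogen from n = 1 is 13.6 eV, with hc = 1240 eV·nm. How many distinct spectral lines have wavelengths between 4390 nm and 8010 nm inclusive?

Enumerate all n_i → n_f pairs with 1 ≤ n_f < n_i ≤ 8 and compute λ = 1240 / [13.6·1·(1/n_f² − 1/n_i²)].
Lines falling in [4390, 8010] nm: 7→5 (4654 nm), 6→5 (7460 nm), 8→6 (7503 nm).

3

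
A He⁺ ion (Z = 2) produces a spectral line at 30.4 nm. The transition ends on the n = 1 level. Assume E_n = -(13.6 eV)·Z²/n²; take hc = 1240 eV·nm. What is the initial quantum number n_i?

n_i = 2

The photon energy is ΔE = hc/λ = 1240 / 30.4 = 40.79 eV.
With Z = 2, ΔE = 54.40 × (1/n_f² − 1/n_i²), so 1/n_f² − 1/n_i² = 0.7498.
With n_f = 1: 1/n_i² = 1/1 − 0.7498 = 0.2502, so n_i ≈ 2.00.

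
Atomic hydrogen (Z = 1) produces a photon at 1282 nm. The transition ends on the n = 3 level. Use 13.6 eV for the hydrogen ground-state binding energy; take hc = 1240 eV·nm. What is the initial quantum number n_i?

The photon energy is ΔE = hc/λ = 1240 / 1282 = 0.9672 eV.
With Z = 1, ΔE = 13.60 × (1/n_f² − 1/n_i²), so 1/n_f² − 1/n_i² = 0.07112.
With n_f = 3: 1/n_i² = 1/9 − 0.07112 = 0.03999, so n_i ≈ 5.00.

n_i = 5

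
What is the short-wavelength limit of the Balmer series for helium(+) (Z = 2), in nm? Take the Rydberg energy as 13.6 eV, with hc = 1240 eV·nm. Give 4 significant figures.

91.18 nm

The Balmer series has lower level n_f = 2; the series limit corresponds to n_i → ∞.
ΔE_max = 13.6 × 4 / 2² = 13.60 eV.
λ_min = 1240 / 13.60 = 91.18 nm.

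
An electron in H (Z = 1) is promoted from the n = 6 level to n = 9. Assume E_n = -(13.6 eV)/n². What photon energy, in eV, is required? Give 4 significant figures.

E_9 = −13.60/81 = −0.1679 eV and E_6 = −13.60/36 = −0.3778 eV.
The photon energy is |E_9 − E_6| = 0.2099 eV.

0.2099 eV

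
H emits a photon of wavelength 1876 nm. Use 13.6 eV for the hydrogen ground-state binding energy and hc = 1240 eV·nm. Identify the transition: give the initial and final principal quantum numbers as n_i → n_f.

n_i = 4, n_f = 3

The photon energy is ΔE = hc/λ = 1240 / 1876 = 0.6610 eV.
With Z = 1, ΔE = 13.60 × (1/n_f² − 1/n_i²), so 1/n_f² − 1/n_i² = 0.04860.
Trying n_f = 3 gives 1/n_i² = 0.06251, i.e. n_i ≈ 4; this pair matches.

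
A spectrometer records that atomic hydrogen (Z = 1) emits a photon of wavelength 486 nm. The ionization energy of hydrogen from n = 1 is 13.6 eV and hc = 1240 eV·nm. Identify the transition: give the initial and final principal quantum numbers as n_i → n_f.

The photon energy is ΔE = hc/λ = 1240 / 486 = 2.551 eV.
With Z = 1, ΔE = 13.60 × (1/n_f² − 1/n_i²), so 1/n_f² − 1/n_i² = 0.1876.
Trying n_f = 2 gives 1/n_i² = 0.06239, i.e. n_i ≈ 4; this pair matches.

n_i = 4, n_f = 2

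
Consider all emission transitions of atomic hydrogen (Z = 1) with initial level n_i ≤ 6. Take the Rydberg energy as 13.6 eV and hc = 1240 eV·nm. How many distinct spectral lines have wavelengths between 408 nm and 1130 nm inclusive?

Enumerate all n_i → n_f pairs with 1 ≤ n_f < n_i ≤ 6 and compute λ = 1240 / [13.6·1·(1/n_f² − 1/n_i²)].
Lines falling in [408, 1130] nm: 6→2 (410.3 nm), 5→2 (434.2 nm), 4→2 (486.3 nm), 3→2 (656.5 nm), 6→3 (1094 nm).

5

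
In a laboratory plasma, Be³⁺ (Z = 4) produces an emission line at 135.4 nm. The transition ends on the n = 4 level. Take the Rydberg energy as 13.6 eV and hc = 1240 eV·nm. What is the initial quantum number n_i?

n_i = 7

The photon energy is ΔE = hc/λ = 1240 / 135.4 = 9.158 eV.
With Z = 4, ΔE = 217.6 × (1/n_f² − 1/n_i²), so 1/n_f² − 1/n_i² = 0.04209.
With n_f = 4: 1/n_i² = 1/16 − 0.04209 = 0.02041, so n_i ≈ 7.00.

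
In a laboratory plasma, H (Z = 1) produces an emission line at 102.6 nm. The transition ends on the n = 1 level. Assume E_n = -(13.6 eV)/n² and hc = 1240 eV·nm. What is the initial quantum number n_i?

The photon energy is ΔE = hc/λ = 1240 / 102.6 = 12.09 eV.
With Z = 1, ΔE = 13.60 × (1/n_f² − 1/n_i²), so 1/n_f² − 1/n_i² = 0.8887.
With n_f = 1: 1/n_i² = 1/1 − 0.8887 = 0.1113, so n_i ≈ 3.00.

n_i = 3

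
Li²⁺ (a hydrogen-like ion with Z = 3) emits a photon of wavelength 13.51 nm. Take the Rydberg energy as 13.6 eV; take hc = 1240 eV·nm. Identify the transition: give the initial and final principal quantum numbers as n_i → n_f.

The photon energy is ΔE = hc/λ = 1240 / 13.51 = 91.78 eV.
With Z = 3, ΔE = 122.4 × (1/n_f² − 1/n_i²), so 1/n_f² − 1/n_i² = 0.7499.
Trying n_f = 1 gives 1/n_i² = 0.2501, i.e. n_i ≈ 2; this pair matches.

n_i = 2, n_f = 1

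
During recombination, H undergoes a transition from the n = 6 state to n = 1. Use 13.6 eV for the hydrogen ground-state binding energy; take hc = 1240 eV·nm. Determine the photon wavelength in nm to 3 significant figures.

ΔE = 13.60 × (1/1² − 1/6²) = 13.60 × 0.9722 = 13.22 eV.
λ = hc/ΔE = 1240 / 13.22 = 93.8 nm.
This line belongs to the Lyman series.

93.8 nm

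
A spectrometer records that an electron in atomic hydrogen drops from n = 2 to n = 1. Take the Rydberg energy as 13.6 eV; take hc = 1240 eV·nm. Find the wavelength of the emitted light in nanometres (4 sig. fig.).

121.6 nm

ΔE = 13.60 × (1/1² − 1/2²) = 13.60 × 0.7500 = 10.20 eV.
λ = hc/ΔE = 1240 / 10.20 = 121.6 nm.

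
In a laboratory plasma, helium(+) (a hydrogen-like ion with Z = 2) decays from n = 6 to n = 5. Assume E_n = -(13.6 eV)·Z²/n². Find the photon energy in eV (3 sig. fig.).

The Bohr energies scale as Z², so for Z = 2: E_n = −54.40/n² eV.
E_6 = −54.40/36 = −1.511 eV and E_5 = −54.40/25 = −2.176 eV.
The photon energy is |E_6 − E_5| = 0.665 eV.

0.665 eV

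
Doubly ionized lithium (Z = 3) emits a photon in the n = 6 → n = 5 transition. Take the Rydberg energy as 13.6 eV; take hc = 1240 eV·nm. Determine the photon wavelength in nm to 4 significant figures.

828.9 nm

For Z = 3 the level energies scale as Z², so the effective Rydberg energy is 13.6 × 9 = 122.4 eV.
ΔE = 122.4 × (1/5² − 1/6²) = 122.4 × 0.01222 = 1.496 eV.
λ = hc/ΔE = 1240 / 1.496 = 828.9 nm.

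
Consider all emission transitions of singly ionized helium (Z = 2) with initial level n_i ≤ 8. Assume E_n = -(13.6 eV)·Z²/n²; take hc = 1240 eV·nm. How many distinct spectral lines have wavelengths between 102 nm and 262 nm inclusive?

Enumerate all n_i → n_f pairs with 1 ≤ n_f < n_i ≤ 8 and compute λ = 1240 / [13.6·4·(1/n_f² − 1/n_i²)].
Lines falling in [102, 262] nm: 6→2 (102.6 nm), 5→2 (108.5 nm), 4→2 (121.6 nm), 3→2 (164.1 nm), 8→3 (238.7 nm), 7→3 (251.3 nm).

6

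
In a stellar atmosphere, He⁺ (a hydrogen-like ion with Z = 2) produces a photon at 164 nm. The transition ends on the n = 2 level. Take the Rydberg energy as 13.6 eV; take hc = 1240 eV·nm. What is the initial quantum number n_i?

The photon energy is ΔE = hc/λ = 1240 / 164 = 7.561 eV.
With Z = 2, ΔE = 54.40 × (1/n_f² − 1/n_i²), so 1/n_f² − 1/n_i² = 0.1390.
With n_f = 2: 1/n_i² = 1/4 − 0.1390 = 0.1110, so n_i ≈ 3.00.

n_i = 3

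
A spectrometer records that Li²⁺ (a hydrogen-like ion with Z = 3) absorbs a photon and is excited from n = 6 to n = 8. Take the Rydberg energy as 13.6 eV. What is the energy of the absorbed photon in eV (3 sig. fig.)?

The Bohr energies scale as Z², so for Z = 3: E_n = −122.4/n² eV.
E_8 = −122.4/64 = −1.913 eV and E_6 = −122.4/36 = −3.400 eV.
The photon energy is |E_8 − E_6| = 1.49 eV.

1.49 eV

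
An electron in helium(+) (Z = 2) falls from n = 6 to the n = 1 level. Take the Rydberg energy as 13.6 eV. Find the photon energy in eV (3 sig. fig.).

52.9 eV

The Bohr energies scale as Z², so for Z = 2: E_n = −54.40/n² eV.
E_6 = −54.40/36 = −1.511 eV and E_1 = −54.40/1 = −54.40 eV.
The photon energy is |E_6 − E_1| = 52.9 eV.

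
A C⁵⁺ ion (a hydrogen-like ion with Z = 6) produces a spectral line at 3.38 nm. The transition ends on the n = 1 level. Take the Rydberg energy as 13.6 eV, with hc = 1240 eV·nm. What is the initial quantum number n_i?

n_i = 2

The photon energy is ΔE = hc/λ = 1240 / 3.38 = 366.9 eV.
With Z = 6, ΔE = 489.6 × (1/n_f² − 1/n_i²), so 1/n_f² − 1/n_i² = 0.7493.
With n_f = 1: 1/n_i² = 1/1 − 0.7493 = 0.2507, so n_i ≈ 2.00.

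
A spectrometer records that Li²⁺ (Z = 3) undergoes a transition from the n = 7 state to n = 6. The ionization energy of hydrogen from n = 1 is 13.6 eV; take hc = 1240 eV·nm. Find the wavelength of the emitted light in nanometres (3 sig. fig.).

1370 nm

For Z = 3 the level energies scale as Z², so the effective Rydberg energy is 13.6 × 9 = 122.4 eV.
ΔE = 122.4 × (1/6² − 1/7²) = 122.4 × 0.007370 = 0.9020 eV.
λ = hc/ΔE = 1240 / 0.9020 = 1370 nm.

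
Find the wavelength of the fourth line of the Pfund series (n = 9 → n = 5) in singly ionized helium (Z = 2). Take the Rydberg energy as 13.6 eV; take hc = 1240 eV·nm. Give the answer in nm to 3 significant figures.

824 nm

The Pfund series terminates on n_f = 5; the fourth line has n_i = 5+4 = 9.
ΔE = 54.40 × (1/5² − 1/9²) = 1.504 eV.
λ = 1240 / 1.504 = 824 nm.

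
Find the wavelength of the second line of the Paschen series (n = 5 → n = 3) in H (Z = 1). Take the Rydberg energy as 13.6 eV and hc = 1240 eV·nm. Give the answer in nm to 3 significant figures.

1280 nm

The Paschen series terminates on n_f = 3; the second line has n_i = 3+2 = 5.
ΔE = 13.60 × (1/3² − 1/5²) = 0.9671 eV.
λ = 1240 / 0.9671 = 1280 nm.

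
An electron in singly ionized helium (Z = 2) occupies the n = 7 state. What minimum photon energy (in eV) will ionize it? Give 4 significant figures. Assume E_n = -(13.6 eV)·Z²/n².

E_n = −13.6 Z²/n² = −54.40/n² eV for Z = 2.
E_7 = −54.40/49 = −1.110 eV, so ionization (to E = 0) requires 1.110 eV.

1.110 eV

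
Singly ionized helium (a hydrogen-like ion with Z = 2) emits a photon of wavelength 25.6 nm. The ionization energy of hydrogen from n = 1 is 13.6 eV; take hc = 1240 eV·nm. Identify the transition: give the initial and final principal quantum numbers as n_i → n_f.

n_i = 3, n_f = 1

The photon energy is ΔE = hc/λ = 1240 / 25.6 = 48.44 eV.
With Z = 2, ΔE = 54.40 × (1/n_f² − 1/n_i²), so 1/n_f² − 1/n_i² = 0.8904.
Trying n_f = 1 gives 1/n_i² = 0.1096, i.e. n_i ≈ 3; this pair matches.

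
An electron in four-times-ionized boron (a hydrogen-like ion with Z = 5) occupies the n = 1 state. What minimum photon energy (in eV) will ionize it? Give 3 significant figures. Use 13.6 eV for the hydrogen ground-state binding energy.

340 eV

E_n = −13.6 Z²/n² = −340.0/n² eV for Z = 5.
E_1 = −340.0/1 = −340 eV, so ionization (to E = 0) requires 340 eV.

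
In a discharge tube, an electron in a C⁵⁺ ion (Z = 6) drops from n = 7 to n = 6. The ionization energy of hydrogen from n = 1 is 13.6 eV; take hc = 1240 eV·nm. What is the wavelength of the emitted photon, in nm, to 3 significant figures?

For Z = 6 the level energies scale as Z², so the effective Rydberg energy is 13.6 × 36 = 489.6 eV.
ΔE = 489.6 × (1/6² − 1/7²) = 489.6 × 0.007370 = 3.608 eV.
λ = hc/ΔE = 1240 / 3.608 = 344 nm.

344 nm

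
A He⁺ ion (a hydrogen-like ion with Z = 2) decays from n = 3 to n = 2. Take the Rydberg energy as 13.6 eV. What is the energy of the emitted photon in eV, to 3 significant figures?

The Bohr energies scale as Z², so for Z = 2: E_n = −54.40/n² eV.
E_3 = −54.40/9 = −6.044 eV and E_2 = −54.40/4 = −13.60 eV.
The photon energy is |E_3 − E_2| = 7.56 eV.

7.56 eV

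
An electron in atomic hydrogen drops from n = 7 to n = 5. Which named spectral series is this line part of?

Pfund

The series is set by the lower level: n_f = 5 is the Pfund series.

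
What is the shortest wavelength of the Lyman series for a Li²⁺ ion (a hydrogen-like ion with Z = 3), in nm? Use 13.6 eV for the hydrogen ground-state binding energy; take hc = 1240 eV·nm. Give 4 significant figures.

10.13 nm

The Lyman series has lower level n_f = 1; the series limit corresponds to n_i → ∞.
ΔE_max = 13.6 × 9 / 1² = 122.4 eV.
λ_min = 1240 / 122.4 = 10.13 nm.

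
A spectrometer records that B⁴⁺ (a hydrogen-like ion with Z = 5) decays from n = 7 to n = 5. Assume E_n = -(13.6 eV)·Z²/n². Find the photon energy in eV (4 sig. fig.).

6.661 eV

The Bohr energies scale as Z², so for Z = 5: E_n = −340.0/n² eV.
E_7 = −340.0/49 = −6.939 eV and E_5 = −340.0/25 = −13.60 eV.
The photon energy is |E_7 − E_5| = 6.661 eV.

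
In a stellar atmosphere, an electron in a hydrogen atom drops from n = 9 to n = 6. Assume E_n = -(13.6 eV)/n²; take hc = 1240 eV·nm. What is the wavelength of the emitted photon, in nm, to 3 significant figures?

ΔE = 13.60 × (1/6² − 1/9²) = 13.60 × 0.01543 = 0.2099 eV.
λ = hc/ΔE = 1240 / 0.2099 = 5910 nm.

5910 nm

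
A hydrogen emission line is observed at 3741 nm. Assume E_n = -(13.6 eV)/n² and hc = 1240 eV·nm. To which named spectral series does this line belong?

ΔE = 1240/3741 = 0.3315 eV.
This matches 13.6 × (1/5² − 1/8²), so n_f = 5: the Pfund series.

Pfund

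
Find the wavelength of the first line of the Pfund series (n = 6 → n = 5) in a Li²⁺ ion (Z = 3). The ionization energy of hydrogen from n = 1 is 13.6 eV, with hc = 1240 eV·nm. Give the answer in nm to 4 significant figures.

The Pfund series terminates on n_f = 5; the first line has n_i = 5+1 = 6.
ΔE = 122.4 × (1/5² − 1/6²) = 1.496 eV.
λ = 1240 / 1.496 = 828.9 nm.

828.9 nm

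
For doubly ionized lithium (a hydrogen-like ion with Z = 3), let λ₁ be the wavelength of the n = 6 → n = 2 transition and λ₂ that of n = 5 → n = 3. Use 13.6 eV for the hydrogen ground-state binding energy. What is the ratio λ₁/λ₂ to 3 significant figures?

0.320

λ ∝ 1/ΔE ∝ 1/(1/n_f² − 1/n_i²), and the Z² and hc factors cancel in the ratio.
λ₁/λ₂ = (1/3² − 1/5²)/(1/2² − 1/6²) = 0.07111/0.2222 = 0.320.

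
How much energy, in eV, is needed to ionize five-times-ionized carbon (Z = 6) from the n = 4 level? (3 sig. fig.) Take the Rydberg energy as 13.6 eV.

30.6 eV

E_n = −13.6 Z²/n² = −489.6/n² eV for Z = 6.
E_4 = −489.6/16 = −30.6 eV, so ionization (to E = 0) requires 30.6 eV.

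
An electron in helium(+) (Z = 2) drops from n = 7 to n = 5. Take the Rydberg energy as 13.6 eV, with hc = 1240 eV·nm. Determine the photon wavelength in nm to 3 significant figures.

1160 nm

For Z = 2 the level energies scale as Z², so the effective Rydberg energy is 13.6 × 4 = 54.40 eV.
ΔE = 54.40 × (1/5² − 1/7²) = 54.40 × 0.01959 = 1.066 eV.
λ = hc/ΔE = 1240 / 1.066 = 1160 nm.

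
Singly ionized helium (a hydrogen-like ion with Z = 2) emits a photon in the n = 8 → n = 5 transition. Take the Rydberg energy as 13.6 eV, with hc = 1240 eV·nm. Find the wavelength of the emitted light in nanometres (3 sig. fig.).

For Z = 2 the level energies scale as Z², so the effective Rydberg energy is 13.6 × 4 = 54.40 eV.
ΔE = 54.40 × (1/5² − 1/8²) = 54.40 × 0.02438 = 1.326 eV.
λ = hc/ΔE = 1240 / 1.326 = 935 nm.

935 nm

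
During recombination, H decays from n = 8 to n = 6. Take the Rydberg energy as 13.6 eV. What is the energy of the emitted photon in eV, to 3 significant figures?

0.165 eV

E_8 = −13.60/64 = −0.2125 eV and E_6 = −13.60/36 = −0.3778 eV.
The photon energy is |E_8 − E_6| = 0.165 eV.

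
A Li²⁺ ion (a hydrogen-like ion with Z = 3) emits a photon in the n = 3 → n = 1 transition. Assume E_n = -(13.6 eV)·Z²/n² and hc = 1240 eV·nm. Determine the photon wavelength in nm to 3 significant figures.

For Z = 3 the level energies scale as Z², so the effective Rydberg energy is 13.6 × 9 = 122.4 eV.
ΔE = 122.4 × (1/1² − 1/3²) = 122.4 × 0.8889 = 108.8 eV.
λ = hc/ΔE = 1240 / 108.8 = 11.4 nm.

11.4 nm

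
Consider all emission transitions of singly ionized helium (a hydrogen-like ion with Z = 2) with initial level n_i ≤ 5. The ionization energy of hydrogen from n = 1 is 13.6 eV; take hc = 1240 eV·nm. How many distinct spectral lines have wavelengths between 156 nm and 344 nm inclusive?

Enumerate all n_i → n_f pairs with 1 ≤ n_f < n_i ≤ 5 and compute λ = 1240 / [13.6·4·(1/n_f² − 1/n_i²)].
Lines falling in [156, 344] nm: 3→2 (164.1 nm), 5→3 (320.5 nm).

2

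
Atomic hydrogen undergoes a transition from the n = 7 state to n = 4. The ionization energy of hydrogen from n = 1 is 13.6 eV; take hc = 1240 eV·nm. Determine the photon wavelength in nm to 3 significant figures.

ΔE = 13.60 × (1/4² − 1/7²) = 13.60 × 0.04209 = 0.5724 eV.
λ = hc/ΔE = 1240 / 0.5724 = 2170 nm.

2170 nm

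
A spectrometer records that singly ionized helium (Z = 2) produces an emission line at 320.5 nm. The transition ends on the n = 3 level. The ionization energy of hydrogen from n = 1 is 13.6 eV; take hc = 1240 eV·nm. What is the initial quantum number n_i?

n_i = 5

The photon energy is ΔE = hc/λ = 1240 / 320.5 = 3.869 eV.
With Z = 2, ΔE = 54.40 × (1/n_f² − 1/n_i²), so 1/n_f² − 1/n_i² = 0.07112.
With n_f = 3: 1/n_i² = 1/9 − 0.07112 = 0.03999, so n_i ≈ 5.00.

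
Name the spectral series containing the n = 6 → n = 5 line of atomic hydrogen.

Pfund

The series is set by the lower level: n_f = 5 is the Pfund series.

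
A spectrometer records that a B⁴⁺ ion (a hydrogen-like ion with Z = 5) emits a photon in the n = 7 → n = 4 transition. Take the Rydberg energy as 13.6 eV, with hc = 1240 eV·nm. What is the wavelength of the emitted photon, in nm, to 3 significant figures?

86.6 nm

For Z = 5 the level energies scale as Z², so the effective Rydberg energy is 13.6 × 25 = 340.0 eV.
ΔE = 340.0 × (1/4² − 1/7²) = 340.0 × 0.04209 = 14.31 eV.
λ = hc/ΔE = 1240 / 14.31 = 86.6 nm.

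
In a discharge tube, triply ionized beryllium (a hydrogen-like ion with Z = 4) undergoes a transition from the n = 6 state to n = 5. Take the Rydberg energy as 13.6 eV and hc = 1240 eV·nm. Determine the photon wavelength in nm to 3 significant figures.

For Z = 4 the level energies scale as Z², so the effective Rydberg energy is 13.6 × 16 = 217.6 eV.
ΔE = 217.6 × (1/5² − 1/6²) = 217.6 × 0.01222 = 2.660 eV.
λ = hc/ΔE = 1240 / 2.660 = 466 nm.

466 nm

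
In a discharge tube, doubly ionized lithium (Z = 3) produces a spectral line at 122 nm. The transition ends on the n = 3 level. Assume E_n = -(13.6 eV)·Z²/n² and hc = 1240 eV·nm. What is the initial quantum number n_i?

n_i = 6

The photon energy is ΔE = hc/λ = 1240 / 122 = 10.16 eV.
With Z = 3, ΔE = 122.4 × (1/n_f² − 1/n_i²), so 1/n_f² − 1/n_i² = 0.08304.
With n_f = 3: 1/n_i² = 1/9 − 0.08304 = 0.02807, so n_i ≈ 5.97.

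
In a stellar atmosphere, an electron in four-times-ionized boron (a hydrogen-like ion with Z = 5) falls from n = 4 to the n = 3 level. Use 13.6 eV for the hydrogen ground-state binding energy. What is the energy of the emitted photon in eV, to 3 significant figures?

16.5 eV

The Bohr energies scale as Z², so for Z = 5: E_n = −340.0/n² eV.
E_4 = −340.0/16 = −21.25 eV and E_3 = −340.0/9 = −37.78 eV.
The photon energy is |E_4 − E_3| = 16.5 eV.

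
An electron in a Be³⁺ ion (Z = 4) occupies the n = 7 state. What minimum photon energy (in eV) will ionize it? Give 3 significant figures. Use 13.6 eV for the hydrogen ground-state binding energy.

E_n = −13.6 Z²/n² = −217.6/n² eV for Z = 4.
E_7 = −217.6/49 = −4.44 eV, so ionization (to E = 0) requires 4.44 eV.

4.44 eV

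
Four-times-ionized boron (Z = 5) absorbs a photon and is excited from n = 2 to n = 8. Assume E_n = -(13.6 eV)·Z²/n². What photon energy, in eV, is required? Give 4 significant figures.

The Bohr energies scale as Z², so for Z = 5: E_n = −340.0/n² eV.
E_8 = −340.0/64 = −5.313 eV and E_2 = −340.0/4 = −85.00 eV.
The photon energy is |E_8 − E_2| = 79.69 eV.

79.69 eV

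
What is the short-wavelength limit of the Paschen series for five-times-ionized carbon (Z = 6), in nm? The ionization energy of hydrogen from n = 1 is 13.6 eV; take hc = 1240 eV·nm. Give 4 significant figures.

The Paschen series has lower level n_f = 3; the series limit corresponds to n_i → ∞.
ΔE_max = 13.6 × 36 / 3² = 54.40 eV.
λ_min = 1240 / 54.40 = 22.79 nm.

22.79 nm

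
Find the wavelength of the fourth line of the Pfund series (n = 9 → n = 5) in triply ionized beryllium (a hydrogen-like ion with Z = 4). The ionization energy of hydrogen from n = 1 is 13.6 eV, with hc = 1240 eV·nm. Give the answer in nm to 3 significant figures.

The Pfund series terminates on n_f = 5; the fourth line has n_i = 5+4 = 9.
ΔE = 217.6 × (1/5² − 1/9²) = 6.018 eV.
λ = 1240 / 6.018 = 206 nm.

206 nm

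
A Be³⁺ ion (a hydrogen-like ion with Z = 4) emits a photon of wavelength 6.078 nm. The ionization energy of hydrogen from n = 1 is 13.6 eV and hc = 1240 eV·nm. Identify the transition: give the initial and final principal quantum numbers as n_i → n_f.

n_i = 4, n_f = 1

The photon energy is ΔE = hc/λ = 1240 / 6.078 = 204.0 eV.
With Z = 4, ΔE = 217.6 × (1/n_f² − 1/n_i²), so 1/n_f² − 1/n_i² = 0.9376.
Trying n_f = 1 gives 1/n_i² = 0.06243, i.e. n_i ≈ 4; this pair matches.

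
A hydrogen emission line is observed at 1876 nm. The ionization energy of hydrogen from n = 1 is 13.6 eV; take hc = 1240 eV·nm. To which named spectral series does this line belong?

ΔE = 1240/1876 = 0.6610 eV.
This matches 13.6 × (1/3² − 1/4²), so n_f = 3: the Paschen series.

Paschen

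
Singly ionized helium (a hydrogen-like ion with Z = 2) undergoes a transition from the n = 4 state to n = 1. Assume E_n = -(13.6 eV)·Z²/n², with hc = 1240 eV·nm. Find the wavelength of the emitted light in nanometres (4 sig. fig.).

24.31 nm

For Z = 2 the level energies scale as Z², so the effective Rydberg energy is 13.6 × 4 = 54.40 eV.
ΔE = 54.40 × (1/1² − 1/4²) = 54.40 × 0.9375 = 51.00 eV.
λ = hc/ΔE = 1240 / 51.00 = 24.31 nm.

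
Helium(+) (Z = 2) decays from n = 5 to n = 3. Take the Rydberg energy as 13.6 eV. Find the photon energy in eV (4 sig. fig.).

The Bohr energies scale as Z², so for Z = 2: E_n = −54.40/n² eV.
E_5 = −54.40/25 = −2.176 eV and E_3 = −54.40/9 = −6.044 eV.
The photon energy is |E_5 − E_3| = 3.868 eV.

3.868 eV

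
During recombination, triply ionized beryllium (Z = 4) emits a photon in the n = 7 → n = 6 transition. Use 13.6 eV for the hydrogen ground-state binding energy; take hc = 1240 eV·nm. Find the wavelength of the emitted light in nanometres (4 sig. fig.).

For Z = 4 the level energies scale as Z², so the effective Rydberg energy is 13.6 × 16 = 217.6 eV.
ΔE = 217.6 × (1/6² − 1/7²) = 217.6 × 0.007370 = 1.604 eV.
λ = hc/ΔE = 1240 / 1.604 = 773.2 nm.

773.2 nm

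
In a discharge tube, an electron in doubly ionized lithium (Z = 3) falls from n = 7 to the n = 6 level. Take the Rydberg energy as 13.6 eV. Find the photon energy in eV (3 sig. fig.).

The Bohr energies scale as Z², so for Z = 3: E_n = −122.4/n² eV.
E_7 = −122.4/49 = −2.498 eV and E_6 = −122.4/36 = −3.400 eV.
The photon energy is |E_7 − E_6| = 0.902 eV.

0.902 eV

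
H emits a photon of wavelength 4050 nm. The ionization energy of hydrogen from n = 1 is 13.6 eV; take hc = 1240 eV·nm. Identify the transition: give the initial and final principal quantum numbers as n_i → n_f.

n_i = 5, n_f = 4

The photon energy is ΔE = hc/λ = 1240 / 4050 = 0.3062 eV.
With Z = 1, ΔE = 13.60 × (1/n_f² − 1/n_i²), so 1/n_f² − 1/n_i² = 0.02251.
Trying n_f = 4 gives 1/n_i² = 0.03999, i.e. n_i ≈ 5; this pair matches.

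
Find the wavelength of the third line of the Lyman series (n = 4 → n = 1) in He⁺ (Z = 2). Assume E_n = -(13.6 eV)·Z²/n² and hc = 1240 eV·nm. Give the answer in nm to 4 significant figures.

The Lyman series terminates on n_f = 1; the third line has n_i = 1+3 = 4.
ΔE = 54.40 × (1/1² − 1/4²) = 51.00 eV.
λ = 1240 / 51.00 = 24.31 nm.

24.31 nm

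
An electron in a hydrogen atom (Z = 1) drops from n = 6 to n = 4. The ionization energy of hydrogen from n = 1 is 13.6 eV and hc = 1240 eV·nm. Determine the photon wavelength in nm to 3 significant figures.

2630 nm

ΔE = 13.60 × (1/4² − 1/6²) = 13.60 × 0.03472 = 0.4722 eV.
λ = hc/ΔE = 1240 / 0.4722 = 2630 nm.
This line belongs to the Brackett series.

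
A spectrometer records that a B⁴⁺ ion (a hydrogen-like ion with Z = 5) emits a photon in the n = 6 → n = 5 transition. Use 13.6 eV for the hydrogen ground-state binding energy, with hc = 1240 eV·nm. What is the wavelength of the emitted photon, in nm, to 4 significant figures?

For Z = 5 the level energies scale as Z², so the effective Rydberg energy is 13.6 × 25 = 340.0 eV.
ΔE = 340.0 × (1/5² − 1/6²) = 340.0 × 0.01222 = 4.156 eV.
λ = hc/ΔE = 1240 / 4.156 = 298.4 nm.

298.4 nm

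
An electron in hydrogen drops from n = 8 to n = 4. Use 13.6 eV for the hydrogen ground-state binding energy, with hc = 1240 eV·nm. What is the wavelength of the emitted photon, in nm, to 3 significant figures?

ΔE = 13.60 × (1/4² − 1/8²) = 13.60 × 0.04688 = 0.6375 eV.
λ = hc/ΔE = 1240 / 0.6375 = 1950 nm.

1950 nm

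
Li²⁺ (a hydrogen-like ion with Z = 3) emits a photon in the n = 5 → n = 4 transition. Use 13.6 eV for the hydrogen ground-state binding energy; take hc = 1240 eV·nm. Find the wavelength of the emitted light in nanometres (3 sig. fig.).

450 nm

For Z = 3 the level energies scale as Z², so the effective Rydberg energy is 13.6 × 9 = 122.4 eV.
ΔE = 122.4 × (1/4² − 1/5²) = 122.4 × 0.02250 = 2.754 eV.
λ = hc/ΔE = 1240 / 2.754 = 450 nm.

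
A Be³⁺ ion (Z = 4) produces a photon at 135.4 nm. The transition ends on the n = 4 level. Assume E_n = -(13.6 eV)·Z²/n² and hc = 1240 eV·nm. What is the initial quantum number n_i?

The photon energy is ΔE = hc/λ = 1240 / 135.4 = 9.158 eV.
With Z = 4, ΔE = 217.6 × (1/n_f² − 1/n_i²), so 1/n_f² − 1/n_i² = 0.04209.
With n_f = 4: 1/n_i² = 1/16 − 0.04209 = 0.02041, so n_i ≈ 7.00.

n_i = 7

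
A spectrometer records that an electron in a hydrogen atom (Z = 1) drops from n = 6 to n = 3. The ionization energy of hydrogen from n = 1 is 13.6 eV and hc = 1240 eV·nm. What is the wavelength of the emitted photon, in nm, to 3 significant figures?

ΔE = 13.60 × (1/3² − 1/6²) = 13.60 × 0.08333 = 1.133 eV.
λ = hc/ΔE = 1240 / 1.133 = 1090 nm.

1090 nm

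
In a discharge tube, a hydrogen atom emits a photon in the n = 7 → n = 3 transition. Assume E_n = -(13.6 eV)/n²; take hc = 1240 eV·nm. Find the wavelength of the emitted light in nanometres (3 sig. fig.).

1010 nm

ΔE = 13.60 × (1/3² − 1/7²) = 13.60 × 0.09070 = 1.234 eV.
λ = hc/ΔE = 1240 / 1.234 = 1010 nm.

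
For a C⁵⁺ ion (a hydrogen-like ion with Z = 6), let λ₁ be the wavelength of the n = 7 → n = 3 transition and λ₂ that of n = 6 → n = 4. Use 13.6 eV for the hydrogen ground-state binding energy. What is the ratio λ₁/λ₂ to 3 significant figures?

λ ∝ 1/ΔE ∝ 1/(1/n_f² − 1/n_i²), and the Z² and hc factors cancel in the ratio.
λ₁/λ₂ = (1/4² − 1/6²)/(1/3² − 1/7²) = 0.03472/0.09070 = 0.383.

0.383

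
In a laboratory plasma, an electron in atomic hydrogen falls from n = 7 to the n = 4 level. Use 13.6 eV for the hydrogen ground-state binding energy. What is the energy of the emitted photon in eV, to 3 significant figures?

0.572 eV

E_7 = −13.60/49 = −0.2776 eV and E_4 = −13.60/16 = −0.8500 eV.
The photon energy is |E_7 − E_4| = 0.572 eV.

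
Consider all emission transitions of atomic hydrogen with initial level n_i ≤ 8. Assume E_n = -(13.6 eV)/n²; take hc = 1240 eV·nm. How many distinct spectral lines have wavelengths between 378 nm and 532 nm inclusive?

Enumerate all n_i → n_f pairs with 1 ≤ n_f < n_i ≤ 8 and compute λ = 1240 / [13.6·1·(1/n_f² − 1/n_i²)].
Lines falling in [378, 532] nm: 8→2 (389.0 nm), 7→2 (397.1 nm), 6→2 (410.3 nm), 5→2 (434.2 nm), 4→2 (486.3 nm).

5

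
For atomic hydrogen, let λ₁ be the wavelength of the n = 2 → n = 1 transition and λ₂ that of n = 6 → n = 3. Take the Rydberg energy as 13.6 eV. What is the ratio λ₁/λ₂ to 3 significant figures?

λ ∝ 1/ΔE ∝ 1/(1/n_f² − 1/n_i²), and the Z² and hc factors cancel in the ratio.
λ₁/λ₂ = (1/3² − 1/6²)/(1/1² − 1/2²) = 0.08333/0.7500 = 0.111.

0.111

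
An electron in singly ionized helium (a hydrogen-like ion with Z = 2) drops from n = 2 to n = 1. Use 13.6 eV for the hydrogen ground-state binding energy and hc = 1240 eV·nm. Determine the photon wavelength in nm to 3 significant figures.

For Z = 2 the level energies scale as Z², so the effective Rydberg energy is 13.6 × 4 = 54.40 eV.
ΔE = 54.40 × (1/1² − 1/2²) = 54.40 × 0.7500 = 40.80 eV.
λ = hc/ΔE = 1240 / 40.80 = 30.4 nm.

30.4 nm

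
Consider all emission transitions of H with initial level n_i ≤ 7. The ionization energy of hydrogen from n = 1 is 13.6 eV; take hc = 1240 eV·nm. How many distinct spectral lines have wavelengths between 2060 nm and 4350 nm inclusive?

3

Enumerate all n_i → n_f pairs with 1 ≤ n_f < n_i ≤ 7 and compute λ = 1240 / [13.6·1·(1/n_f² − 1/n_i²)].
Lines falling in [2060, 4350] nm: 7→4 (2166 nm), 6→4 (2626 nm), 5→4 (4052 nm).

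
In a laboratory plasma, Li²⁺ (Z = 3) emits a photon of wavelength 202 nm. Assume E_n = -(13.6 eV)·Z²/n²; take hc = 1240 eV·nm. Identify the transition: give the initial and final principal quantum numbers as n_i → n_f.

n_i = 9, n_f = 4

The photon energy is ΔE = hc/λ = 1240 / 202 = 6.139 eV.
With Z = 3, ΔE = 122.4 × (1/n_f² − 1/n_i²), so 1/n_f² − 1/n_i² = 0.05015.
Trying n_f = 4 gives 1/n_i² = 0.01235, i.e. n_i ≈ 9; this pair matches.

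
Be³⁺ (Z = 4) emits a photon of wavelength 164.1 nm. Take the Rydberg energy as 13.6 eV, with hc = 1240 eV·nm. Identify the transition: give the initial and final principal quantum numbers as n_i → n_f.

n_i = 6, n_f = 4

The photon energy is ΔE = hc/λ = 1240 / 164.1 = 7.556 eV.
With Z = 4, ΔE = 217.6 × (1/n_f² − 1/n_i²), so 1/n_f² − 1/n_i² = 0.03473.
Trying n_f = 4 gives 1/n_i² = 0.02777, i.e. n_i ≈ 6; this pair matches.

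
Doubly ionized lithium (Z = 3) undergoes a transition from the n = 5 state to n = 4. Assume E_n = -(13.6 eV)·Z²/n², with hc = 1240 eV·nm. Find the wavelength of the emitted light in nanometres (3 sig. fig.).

450 nm

For Z = 3 the level energies scale as Z², so the effective Rydberg energy is 13.6 × 9 = 122.4 eV.
ΔE = 122.4 × (1/4² − 1/5²) = 122.4 × 0.02250 = 2.754 eV.
λ = hc/ΔE = 1240 / 2.754 = 450 nm.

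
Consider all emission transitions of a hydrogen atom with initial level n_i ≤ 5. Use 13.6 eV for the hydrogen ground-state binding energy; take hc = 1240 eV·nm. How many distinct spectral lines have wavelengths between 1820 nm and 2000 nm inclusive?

Enumerate all n_i → n_f pairs with 1 ≤ n_f < n_i ≤ 5 and compute λ = 1240 / [13.6·1·(1/n_f² − 1/n_i²)].
Lines falling in [1820, 2000] nm: 4→3 (1876 nm).

1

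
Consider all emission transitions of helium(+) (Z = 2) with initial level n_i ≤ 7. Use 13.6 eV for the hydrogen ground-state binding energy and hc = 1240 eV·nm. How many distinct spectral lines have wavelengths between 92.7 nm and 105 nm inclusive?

Enumerate all n_i → n_f pairs with 1 ≤ n_f < n_i ≤ 7 and compute λ = 1240 / [13.6·4·(1/n_f² − 1/n_i²)].
Lines falling in [92.7, 105] nm: 7→2 (99.28 nm), 6→2 (102.6 nm).

2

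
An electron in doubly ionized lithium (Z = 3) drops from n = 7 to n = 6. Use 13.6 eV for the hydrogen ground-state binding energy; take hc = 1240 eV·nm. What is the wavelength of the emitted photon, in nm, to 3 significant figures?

For Z = 3 the level energies scale as Z², so the effective Rydberg energy is 13.6 × 9 = 122.4 eV.
ΔE = 122.4 × (1/6² − 1/7²) = 122.4 × 0.007370 = 0.9020 eV.
λ = hc/ΔE = 1240 / 0.9020 = 1370 nm.

1370 nm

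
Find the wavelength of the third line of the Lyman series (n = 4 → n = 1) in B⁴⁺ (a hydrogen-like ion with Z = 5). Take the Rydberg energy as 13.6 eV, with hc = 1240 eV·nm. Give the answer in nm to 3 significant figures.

3.89 nm

The Lyman series terminates on n_f = 1; the third line has n_i = 1+3 = 4.
ΔE = 340.0 × (1/1² − 1/4²) = 318.8 eV.
λ = 1240 / 318.8 = 3.89 nm.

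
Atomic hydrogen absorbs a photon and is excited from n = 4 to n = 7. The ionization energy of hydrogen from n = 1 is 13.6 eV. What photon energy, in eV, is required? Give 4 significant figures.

0.5724 eV

E_7 = −13.60/49 = −0.2776 eV and E_4 = −13.60/16 = −0.8500 eV.
The photon energy is |E_7 − E_4| = 0.5724 eV.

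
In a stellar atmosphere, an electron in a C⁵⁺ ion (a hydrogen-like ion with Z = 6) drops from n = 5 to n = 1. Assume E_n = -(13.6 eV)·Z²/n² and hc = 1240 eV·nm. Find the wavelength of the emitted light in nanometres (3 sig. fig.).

For Z = 6 the level energies scale as Z², so the effective Rydberg energy is 13.6 × 36 = 489.6 eV.
ΔE = 489.6 × (1/1² − 1/5²) = 489.6 × 0.9600 = 470.0 eV.
λ = hc/ΔE = 1240 / 470.0 = 2.64 nm.

2.64 nm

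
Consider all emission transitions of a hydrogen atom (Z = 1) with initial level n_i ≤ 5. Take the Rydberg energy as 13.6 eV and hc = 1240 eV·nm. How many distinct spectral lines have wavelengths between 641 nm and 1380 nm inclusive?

Enumerate all n_i → n_f pairs with 1 ≤ n_f < n_i ≤ 5 and compute λ = 1240 / [13.6·1·(1/n_f² − 1/n_i²)].
Lines falling in [641, 1380] nm: 3→2 (656.5 nm), 5→3 (1282 nm).

2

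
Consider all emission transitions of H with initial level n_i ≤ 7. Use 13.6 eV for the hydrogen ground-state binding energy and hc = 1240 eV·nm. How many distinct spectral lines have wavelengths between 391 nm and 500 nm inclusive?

4

Enumerate all n_i → n_f pairs with 1 ≤ n_f < n_i ≤ 7 and compute λ = 1240 / [13.6·1·(1/n_f² − 1/n_i²)].
Lines falling in [391, 500] nm: 7→2 (397.1 nm), 6→2 (410.3 nm), 5→2 (434.2 nm), 4→2 (486.3 nm).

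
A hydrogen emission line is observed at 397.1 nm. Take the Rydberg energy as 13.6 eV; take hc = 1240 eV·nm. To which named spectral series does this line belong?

Balmer

ΔE = 1240/397.1 = 3.123 eV.
This matches 13.6 × (1/2² − 1/7²), so n_f = 2: the Balmer series.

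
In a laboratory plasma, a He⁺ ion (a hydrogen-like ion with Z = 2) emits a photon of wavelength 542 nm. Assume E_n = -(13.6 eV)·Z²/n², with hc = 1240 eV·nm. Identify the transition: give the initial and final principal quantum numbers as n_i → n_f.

n_i = 7, n_f = 4

The photon energy is ΔE = hc/λ = 1240 / 542 = 2.288 eV.
With Z = 2, ΔE = 54.40 × (1/n_f² − 1/n_i²), so 1/n_f² − 1/n_i² = 0.04206.
Trying n_f = 4 gives 1/n_i² = 0.02044, i.e. n_i ≈ 7; this pair matches.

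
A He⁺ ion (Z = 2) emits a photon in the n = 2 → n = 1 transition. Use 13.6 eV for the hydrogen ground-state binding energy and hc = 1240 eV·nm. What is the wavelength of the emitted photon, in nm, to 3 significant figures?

30.4 nm

For Z = 2 the level energies scale as Z², so the effective Rydberg energy is 13.6 × 4 = 54.40 eV.
ΔE = 54.40 × (1/1² − 1/2²) = 54.40 × 0.7500 = 40.80 eV.
λ = hc/ΔE = 1240 / 40.80 = 30.4 nm.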